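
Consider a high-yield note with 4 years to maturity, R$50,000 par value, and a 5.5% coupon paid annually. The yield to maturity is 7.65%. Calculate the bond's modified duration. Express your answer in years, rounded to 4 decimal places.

Periodic yield y = 0.0765. First find Macaulay duration:
  t   CF        PV=CF/(1+0.0765)^t    t·PV
  1     2,750.00     2,554.5750     2,554.5750
  2     2,750.00     2,373.0376     4,746.0753
  3     2,750.00     2,204.4010     6,613.2029
  4    52,750.00    39,279.5340   157,118.1362
  Σ                 46,411.5477   171,031.9893
P = 46,411.5477; Macaulay duration = 171,031.9893 / 46,411.5477 = 3.68512 years.
Modified duration = D_Mac / (1 + y) = 3.68512 / 1.0765 = 3.42324 years.

3.4232 years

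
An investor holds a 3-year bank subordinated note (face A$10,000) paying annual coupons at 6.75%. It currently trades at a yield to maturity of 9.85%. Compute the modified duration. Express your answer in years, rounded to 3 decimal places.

Periodic yield y = 0.0985. First find Macaulay duration:
  t   CF        PV=CF/(1+0.0985)^t    t·PV
  1       675.00       614.4743       614.4743
  2       675.00       559.3758     1,118.7515
  3    10,675.00     8,053.1854    24,159.5563
  Σ                  9,227.0355    25,892.7822
P = 9,227.0355; Macaulay duration = 25,892.7822 / 9,227.0355 = 2.80619 years.
Modified duration = D_Mac / (1 + y) = 2.80619 / 1.0985 = 2.55456 years.

2.555 years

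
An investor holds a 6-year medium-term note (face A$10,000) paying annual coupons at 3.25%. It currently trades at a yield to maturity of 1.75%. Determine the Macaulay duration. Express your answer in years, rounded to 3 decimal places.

Periodic yield y = 0.0175. Discount each cash flow and weight by its year:
  t   CF        PV=CF/(1+0.0175)^t    t·PV
  1       325.00       319.4103       319.4103
  2       325.00       313.9168       627.8336
  3       325.00       308.5177       925.5531
  4       325.00       303.2115     1,212.8461
  5       325.00       297.9966     1,489.9829
  6    10,325.00     9,304.2967    55,825.7805
  Σ                 10,847.3496    60,401.4064
Price P = Σ PV = 10,847.3496.
Macaulay duration = Σ(t·PV) / P = 60,401.4064 / 10,847.3496 = 5.56831 years.

5.568 years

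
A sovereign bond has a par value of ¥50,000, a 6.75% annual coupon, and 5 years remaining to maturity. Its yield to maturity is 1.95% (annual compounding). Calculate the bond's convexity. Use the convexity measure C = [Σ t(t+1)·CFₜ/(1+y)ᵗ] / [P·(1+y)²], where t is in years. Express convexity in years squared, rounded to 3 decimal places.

With y = 0.0195:
  t   CF        PV=CF/(1+0.0195)^t    t·PV        t(t+1)·PV
  1     3,375.00     3,310.4463     3,310.4463       6,620.8926
  2     3,375.00     3,247.1273     6,494.2546      19,482.7639
  3     3,375.00     3,185.0194     9,555.0583      38,220.2332
  4     3,375.00     3,124.0995    12,496.3980      62,481.9899
  5    53,375.00    48,462.0451   242,310.2255   1,453,861.3531
  Σ                 61,328.7376   274,166.3827   1,580,667.2327
P = 61,328.7376.
Convexity = Σ t(t+1)·PV / [P·(1+y)²] = 1,580,667.2327 / (61,328.7376 × 1.039380) = 24.79716.

24.797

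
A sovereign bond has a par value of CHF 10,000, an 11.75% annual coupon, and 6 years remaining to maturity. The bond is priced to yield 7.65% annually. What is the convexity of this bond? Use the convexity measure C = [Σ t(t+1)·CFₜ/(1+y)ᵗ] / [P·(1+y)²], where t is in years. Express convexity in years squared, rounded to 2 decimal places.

With y = 0.0765:
  t   CF        PV=CF/(1+0.0765)^t    t·PV        t(t+1)·PV
  1     1,175.00     1,091.5002     1,091.5002       2,183.0005
  2     1,175.00     1,013.9343     2,027.8685       6,083.6056
  3     1,175.00       941.8804     2,825.6412      11,302.5649
  4     1,175.00       874.9470     3,499.7879      17,498.9393
  5     1,175.00       812.7701     4,063.8503      24,383.1017
  6    11,175.00     7,180.6429    43,083.8571     301,587.0000
  Σ                 11,915.6748    56,592.5053     363,038.2120
P = 11,915.6748.
Convexity = Σ t(t+1)·PV / [P·(1+y)²] = 363,038.2120 / (11,915.6748 × 1.158852) = 26.29091.

26.29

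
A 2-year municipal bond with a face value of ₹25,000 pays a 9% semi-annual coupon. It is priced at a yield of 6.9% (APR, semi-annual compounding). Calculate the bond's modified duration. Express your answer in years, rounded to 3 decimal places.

1.815 years

Periodic yield y = 0.0345. First find Macaulay duration:
  t   CF        PV=CF/(1+0.0345)^t    t·PV
  1     1,125.00     1,087.4819     1,087.4819
  2     1,125.00     1,051.2150     2,102.4299
  3     1,125.00     1,016.1575     3,048.4726
  4    26,125.00    22,810.4745    91,241.8979
  Σ                 25,965.3288    97,480.2823
P = 25,965.3288; Macaulay duration = 97,480.2823 / 25,965.3288 = 3.75425 half-year periods = 1.87712 years.
Modified duration = D_Mac / (1 + y) = 1.87712 / 1.0345 = 1.81452 years.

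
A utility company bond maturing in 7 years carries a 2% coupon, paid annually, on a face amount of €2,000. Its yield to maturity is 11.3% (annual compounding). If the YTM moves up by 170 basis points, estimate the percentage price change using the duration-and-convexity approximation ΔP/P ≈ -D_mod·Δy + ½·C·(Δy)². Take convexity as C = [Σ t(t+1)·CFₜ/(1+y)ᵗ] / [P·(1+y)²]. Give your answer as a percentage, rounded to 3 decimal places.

-9.245%

With y = 0.113:
  t   CF        PV=CF/(1+0.113)^t    t·PV        t(t+1)·PV
  1        40.00        35.9389        35.9389          71.8778
  2        40.00        32.2901        64.5802         193.7407
  3        40.00        29.0118        87.0354         348.1415
  4        40.00        26.0663       104.2652         521.3259
  5        40.00        23.4199       117.0993         702.5956
  6        40.00        21.0421       126.2526         883.7680
  7     2,040.00       964.1931     6,749.3517      53,994.8133
  Σ                  1,131.9622     7,284.5232      56,716.2629
P = 1,131.9622; D_Mac = 6.43531 yrs; D_mod = 5.78195 yrs; C = 40.44691.
Duration effect: -5.78195 × (+0.017) = -0.098293
Convexity effect: 0.5 × 40.44691 × (0.017)² = +0.0058446
ΔP/P ≈ -0.098293 + 0.0058446 = -0.092449 = -9.2449%.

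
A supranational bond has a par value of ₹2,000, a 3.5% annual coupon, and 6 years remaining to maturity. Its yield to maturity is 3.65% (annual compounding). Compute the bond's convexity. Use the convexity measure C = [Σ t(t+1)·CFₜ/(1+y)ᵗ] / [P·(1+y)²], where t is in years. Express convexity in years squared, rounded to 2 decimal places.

With y = 0.0365:
  t   CF        PV=CF/(1+0.0365)^t    t·PV        t(t+1)·PV
  1        70.00        67.5350        67.5350         135.0699
  2        70.00        65.1568       130.3135         390.9405
  3        70.00        62.8623       188.5868         754.3473
  4        70.00        60.6486       242.5944       1,212.9721
  5        70.00        58.5129       292.5644       1,755.3865
  6     2,070.00     1,669.3773    10,016.2639      70,113.8471
  Σ                  1,984.0928    10,937.8580      74,362.5635
P = 1,984.0928.
Convexity = Σ t(t+1)·PV / [P·(1+y)²] = 74,362.5635 / (1,984.0928 × 1.074332) = 34.88621.

34.89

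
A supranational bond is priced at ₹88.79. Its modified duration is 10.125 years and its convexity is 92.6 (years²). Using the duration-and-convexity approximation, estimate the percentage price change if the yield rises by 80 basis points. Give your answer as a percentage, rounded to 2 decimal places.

Duration effect: -D_mod·Δy = -10.125 × (+0.008) = -0.081000
Convexity effect: ½·C·(Δy)² = 0.5 × 92.6 × (0.008)² = +0.0029632
ΔP/P ≈ -0.081000 + 0.0029632 = -0.0780368
= -7.80368%.

-7.80%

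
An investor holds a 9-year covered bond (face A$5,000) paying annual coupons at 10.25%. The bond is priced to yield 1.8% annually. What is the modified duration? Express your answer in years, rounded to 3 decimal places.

6.826 years

Periodic yield y = 0.018. First find Macaulay duration:
  t   CF        PV=CF/(1+0.018)^t    t·PV
  1       512.50       503.4381       503.4381
  2       512.50       494.5365       989.0729
  3       512.50       485.7922     1,457.3766
  4       512.50       477.2026     1,908.8102
  5       512.50       468.7648     2,343.8239
  6       512.50       460.4762     2,762.8573
  7       512.50       452.3342     3,166.3394
  8       512.50       444.3361     3,554.6892
  9     5,512.50     4,694.8163    42,253.3464
  Σ                  8,481.6969    58,939.7540
P = 8,481.6969; Macaulay duration = 58,939.7540 / 8,481.6969 = 6.94905 years.
Modified duration = D_Mac / (1 + y) = 6.94905 / 1.018 = 6.82618 years.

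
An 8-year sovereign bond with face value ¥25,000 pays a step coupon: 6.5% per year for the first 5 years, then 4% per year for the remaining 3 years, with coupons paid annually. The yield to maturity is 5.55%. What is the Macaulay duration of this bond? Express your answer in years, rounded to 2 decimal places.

Periodic yield y = 0.0555. Discount each cash flow and weight by its year:
  t   CF        PV=CF/(1+0.0555)^t    t·PV
  1     1,625.00     1,539.5547     1,539.5547
  2     1,625.00     1,458.6023     2,917.2046
  3     1,625.00     1,381.9065     4,145.7194
  4     1,625.00     1,309.2435     5,236.9739
  5     1,625.00     1,240.4012     6,202.0060
  6     1,000.00       723.1869     4,339.1216
  7     1,000.00       685.1605     4,796.1237
  8    26,000.00    16,877.4740   135,019.7918
  Σ                 25,215.5296   164,196.4957
Price P = Σ PV = 25,215.5296.
Macaulay duration = Σ(t·PV) / P = 164,196.4957 / 25,215.5296 = 6.51172 years.

6.51 years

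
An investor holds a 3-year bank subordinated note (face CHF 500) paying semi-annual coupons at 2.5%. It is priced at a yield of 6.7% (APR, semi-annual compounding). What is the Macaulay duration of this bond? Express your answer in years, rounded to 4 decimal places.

Periodic yield y = 0.0335. Discount each cash flow and weight by its period:
  t   CF        PV=CF/(1+0.0335)^t    t·PV
  1         6.25         6.0474         6.0474
  2         6.25         5.8514        11.7028
  3         6.25         5.6617        16.9852
  4         6.25         5.4782        21.9128
  5         6.25         5.3006        26.5032
  6       506.25       415.4341     2,492.6046
  Σ                    443.7735     2,575.7560
Price P = Σ PV = 443.7735.
Macaulay duration = Σ(t·PV) / P = 2,575.7560 / 443.7735 = 5.80421 half-year periods.
In years: 5.80421 / 2 = 2.90211 years.

2.9021 years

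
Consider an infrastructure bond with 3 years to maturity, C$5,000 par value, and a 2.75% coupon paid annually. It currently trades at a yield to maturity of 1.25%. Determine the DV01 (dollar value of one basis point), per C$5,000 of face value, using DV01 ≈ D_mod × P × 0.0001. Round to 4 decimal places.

Periodic yield y = 0.0125.
  t   CF        PV=CF/(1+0.0125)^t    t·PV
  1       137.50       135.8025       135.8025
  2       137.50       134.1259       268.2518
  3     5,137.50     4,949.5617    14,848.6850
  Σ                  5,219.4900    15,252.7393
P = 5,219.4900; D_Mac = 2.92227 yrs; D_mod = 2.88619 yrs.
DV01 ≈ 2.88619 × 5,219.4900 × 0.0001 = 1.506443.

C$1.5064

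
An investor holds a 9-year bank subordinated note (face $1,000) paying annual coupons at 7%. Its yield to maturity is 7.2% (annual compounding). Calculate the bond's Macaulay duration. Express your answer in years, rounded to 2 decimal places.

6.96 years

Periodic yield y = 0.072. Discount each cash flow and weight by its year:
  t   CF        PV=CF/(1+0.072)^t    t·PV
  1        70.00        65.2985        65.2985
  2        70.00        60.9128       121.8256
  3        70.00        56.8216       170.4649
  4        70.00        53.0053       212.0210
  5        70.00        49.4452       247.2260
  6        70.00        46.1243       276.7455
  7        70.00        43.0264       301.1845
  8        70.00        40.1365       321.0922
  9     1,070.00       572.3092     5,150.7826
  Σ                    987.0797     6,866.6407
Price P = Σ PV = 987.0797.
Macaulay duration = Σ(t·PV) / P = 6,866.6407 / 987.0797 = 6.95652 years.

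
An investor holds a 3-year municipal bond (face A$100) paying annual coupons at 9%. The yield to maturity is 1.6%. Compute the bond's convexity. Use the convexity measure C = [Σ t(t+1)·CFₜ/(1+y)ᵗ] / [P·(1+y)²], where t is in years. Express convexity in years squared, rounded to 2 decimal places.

10.50

With y = 0.016:
  t   CF        PV=CF/(1+0.016)^t    t·PV        t(t+1)·PV
  1         9.00         8.8583         8.8583          17.7165
  2         9.00         8.7188        17.4375          52.3126
  3       109.00       103.9311       311.7932       1,247.1728
  Σ                    121.5081       338.0890       1,317.2019
P = 121.5081.
Convexity = Σ t(t+1)·PV / [P·(1+y)²] = 1,317.2019 / (121.5081 × 1.032256) = 10.50170.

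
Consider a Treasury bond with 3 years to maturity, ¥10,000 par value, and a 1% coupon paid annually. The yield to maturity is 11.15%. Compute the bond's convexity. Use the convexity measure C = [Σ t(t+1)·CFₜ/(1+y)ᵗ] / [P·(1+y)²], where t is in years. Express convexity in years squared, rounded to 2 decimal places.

With y = 0.1115:
  t   CF        PV=CF/(1+0.1115)^t    t·PV        t(t+1)·PV
  1       100.00        89.9685        89.9685         179.9370
  2       100.00        80.9433       161.8867         485.6600
  3    10,100.00     7,355.1744    22,065.5231      88,262.0924
  Σ                  7,526.0862    22,317.3783      88,927.6894
P = 7,526.0862.
Convexity = Σ t(t+1)·PV / [P·(1+y)²] = 88,927.6894 / (7,526.0862 × 1.235432) = 9.56421.

9.56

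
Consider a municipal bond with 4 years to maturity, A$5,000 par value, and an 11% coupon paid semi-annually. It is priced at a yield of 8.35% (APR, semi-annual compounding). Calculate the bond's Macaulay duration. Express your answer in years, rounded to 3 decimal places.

Periodic yield y = 0.04175. Discount each cash flow and weight by its period:
  t   CF        PV=CF/(1+0.04175)^t    t·PV
  1       275.00       263.9789       263.9789
  2       275.00       253.3995       506.7989
  3       275.00       243.2440       729.7321
  4       275.00       233.4956       933.9823
  5       275.00       224.1378     1,120.6891
  6       275.00       215.1551     1,290.9306
  7       275.00       206.5324     1,445.7266
  8     5,275.00     3,802.8955    30,423.1640
  Σ                  5,442.8387    36,715.0024
Price P = Σ PV = 5,442.8387.
Macaulay duration = Σ(t·PV) / P = 36,715.0024 / 5,442.8387 = 6.74556 half-year periods.
In years: 6.74556 / 2 = 3.37278 years.

3.373 years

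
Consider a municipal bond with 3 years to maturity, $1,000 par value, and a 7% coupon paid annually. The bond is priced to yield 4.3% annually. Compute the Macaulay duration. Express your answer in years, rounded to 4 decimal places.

Periodic yield y = 0.043. Discount each cash flow and weight by its year:
  t   CF        PV=CF/(1+0.043)^t    t·PV
  1        70.00        67.1141        67.1141
  2        70.00        64.3472       128.6943
  3     1,070.00       943.0416     2,829.1248
  Σ                  1,074.5029     3,024.9332
Price P = Σ PV = 1,074.5029.
Macaulay duration = Σ(t·PV) / P = 3,024.9332 / 1,074.5029 = 2.81519 years.

2.8152 years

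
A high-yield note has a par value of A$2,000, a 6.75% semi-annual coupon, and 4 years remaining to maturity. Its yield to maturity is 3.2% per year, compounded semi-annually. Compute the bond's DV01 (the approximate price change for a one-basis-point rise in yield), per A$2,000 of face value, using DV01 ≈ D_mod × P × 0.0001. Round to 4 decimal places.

Periodic yield y = 0.016.
  t   CF        PV=CF/(1+0.016)^t    t·PV
  1        67.50        66.4370        66.4370
  2        67.50        65.3908       130.7815
  3        67.50        64.3610       193.0829
  4        67.50        63.3474       253.3897
  5        67.50        62.3498       311.7491
  6        67.50        61.3679       368.2076
  7        67.50        60.4015       422.8106
  8     2,067.50     1,820.9409    14,567.5273
  Σ                  2,264.5964    16,313.9858
P = 2,264.5964; D_Mac = 7.20393 half-year periods = 3.60196 yrs; D_mod = 3.54524 yrs.
DV01 ≈ 3.54524 × 2,264.5964 × 0.0001 = 0.802854.

A$0.8029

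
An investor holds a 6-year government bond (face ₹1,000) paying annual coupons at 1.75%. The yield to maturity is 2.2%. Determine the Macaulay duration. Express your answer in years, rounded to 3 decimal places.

5.744 years

Periodic yield y = 0.022. Discount each cash flow and weight by its year:
  t   CF        PV=CF/(1+0.022)^t    t·PV
  1        17.50        17.1233        17.1233
  2        17.50        16.7547        33.5094
  3        17.50        16.3940        49.1820
  4        17.50        16.0411        64.1644
  5        17.50        15.6958        78.4790
  6     1,017.50       892.9539     5,357.7235
  Σ                    974.9628     5,600.1816
Price P = Σ PV = 974.9628.
Macaulay duration = Σ(t·PV) / P = 5,600.1816 / 974.9628 = 5.74400 years.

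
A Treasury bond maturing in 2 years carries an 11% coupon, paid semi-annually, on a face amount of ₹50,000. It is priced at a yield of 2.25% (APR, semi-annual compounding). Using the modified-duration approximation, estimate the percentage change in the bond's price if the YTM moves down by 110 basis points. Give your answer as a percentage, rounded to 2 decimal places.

Periodic yield y = 0.01125. Modified duration first:
  t   CF        PV=CF/(1+0.01125)^t    t·PV
  1     2,750.00     2,719.4067     2,719.4067
  2     2,750.00     2,689.1537     5,378.3074
  3     2,750.00     2,659.2373     7,977.7118
  4    52,750.00    50,441.5386   201,766.1545
  Σ                 58,509.3363   217,841.5804
P = 58,509.3363; D_Mac = 3.72319 half-year periods = 1.86160 yrs; D_mod = 1.86160/(1+0.01125) = 1.84089 yrs.
ΔP/P ≈ -D_mod · Δy = -1.84089 × (-0.011) = +0.020250 = +2.0250%.

+2.02%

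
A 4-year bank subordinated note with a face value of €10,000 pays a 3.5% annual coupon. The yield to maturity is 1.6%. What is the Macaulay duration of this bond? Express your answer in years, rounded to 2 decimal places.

Periodic yield y = 0.016. Discount each cash flow and weight by its year:
  t   CF        PV=CF/(1+0.016)^t    t·PV
  1       350.00       344.4882       344.4882
  2       350.00       339.0632       678.1264
  3       350.00       333.7236     1,001.1708
  4    10,350.00     9,713.2713    38,853.0851
  Σ                 10,730.5462    40,876.8704
Price P = Σ PV = 10,730.5462.
Macaulay duration = Σ(t·PV) / P = 40,876.8704 / 10,730.5462 = 3.80939 years.

3.81 years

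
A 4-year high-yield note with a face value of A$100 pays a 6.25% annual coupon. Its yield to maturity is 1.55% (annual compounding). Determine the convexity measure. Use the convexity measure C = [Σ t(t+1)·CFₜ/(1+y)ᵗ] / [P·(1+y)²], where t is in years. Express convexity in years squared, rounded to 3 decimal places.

17.396

With y = 0.0155:
  t   CF        PV=CF/(1+0.0155)^t    t·PV        t(t+1)·PV
  1         6.25         6.1546         6.1546          12.3092
  2         6.25         6.0607        12.1213          36.3640
  3         6.25         5.9682        17.9045          71.6179
  4       106.25        99.9101       399.6402       1,998.2012
  Σ                    118.0935       435.8206       2,118.4923
P = 118.0935.
Convexity = Σ t(t+1)·PV / [P·(1+y)²] = 2,118.4923 / (118.0935 × 1.031240) = 17.39567.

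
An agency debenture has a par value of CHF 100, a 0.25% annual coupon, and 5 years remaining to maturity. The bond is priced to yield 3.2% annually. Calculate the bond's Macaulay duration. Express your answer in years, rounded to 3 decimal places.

Periodic yield y = 0.032. Discount each cash flow and weight by its year:
  t   CF        PV=CF/(1+0.032)^t    t·PV
  1         0.25         0.2422         0.2422
  2         0.25         0.2347         0.4695
  3         0.25         0.2275         0.6824
  4         0.25         0.2204         0.8816
  5       100.25        85.6418       428.2091
  Σ                     86.5667       430.4848
Price P = Σ PV = 86.5667.
Macaulay duration = Σ(t·PV) / P = 430.4848 / 86.5667 = 4.97287 years.

4.973 years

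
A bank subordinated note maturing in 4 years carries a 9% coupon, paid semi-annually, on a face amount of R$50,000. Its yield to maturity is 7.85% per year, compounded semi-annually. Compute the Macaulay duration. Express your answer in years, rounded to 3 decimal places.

3.459 years

Periodic yield y = 0.03925. Discount each cash flow and weight by its period:
  t   CF        PV=CF/(1+0.03925)^t    t·PV
  1     2,250.00     2,165.0229     2,165.0229
  2     2,250.00     2,083.2551     4,166.5102
  3     2,250.00     2,004.5755     6,013.7265
  4     2,250.00     1,928.8675     7,715.4698
  5     2,250.00     1,856.0187     9,280.0936
  6     2,250.00     1,785.9213    10,715.5279
  7     2,250.00     1,718.4713    12,029.2992
  8    52,250.00    38,399.5407   307,196.3253
  Σ                 51,941.6729   359,281.9753
Price P = Σ PV = 51,941.6729.
Macaulay duration = Σ(t·PV) / P = 359,281.9753 / 51,941.6729 = 6.91703 half-year periods.
In years: 6.91703 / 2 = 3.45851 years.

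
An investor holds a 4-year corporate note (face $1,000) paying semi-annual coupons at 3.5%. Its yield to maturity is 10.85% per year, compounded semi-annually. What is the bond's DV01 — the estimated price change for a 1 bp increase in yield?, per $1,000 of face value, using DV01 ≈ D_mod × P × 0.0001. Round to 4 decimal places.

Periodic yield y = 0.05425.
  t   CF        PV=CF/(1+0.05425)^t    t·PV
  1        17.50        16.5995        16.5995
  2        17.50        15.7453        31.4906
  3        17.50        14.9351        44.8052
  4        17.50        14.1665        56.6661
  5        17.50        13.4375        67.1877
  6        17.50        12.7461        76.4764
  7        17.50        12.0902        84.6313
  8     1,017.50       666.7846     5,334.2765
  Σ                    766.5047     5,712.1334
P = 766.5047; D_Mac = 7.45218 half-year periods = 3.72609 yrs; D_mod = 3.53435 yrs.
DV01 ≈ 3.53435 × 766.5047 × 0.0001 = 0.270910.

$0.2709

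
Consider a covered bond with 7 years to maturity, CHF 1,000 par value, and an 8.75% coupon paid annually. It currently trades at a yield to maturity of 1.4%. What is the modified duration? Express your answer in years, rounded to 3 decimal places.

Periodic yield y = 0.014. First find Macaulay duration:
  t   CF        PV=CF/(1+0.014)^t    t·PV
  1        87.50        86.2919        86.2919
  2        87.50        85.1005       170.2010
  3        87.50        83.9255       251.7766
  4        87.50        82.7668       331.0673
  5        87.50        81.6241       408.1204
  6        87.50        80.4971       482.9827
  7     1,087.50       986.6510     6,906.5573
  Σ                  1,486.8570     8,636.9972
P = 1,486.8570; Macaulay duration = 8,636.9972 / 1,486.8570 = 5.80890 years.
Modified duration = D_Mac / (1 + y) = 5.80890 / 1.014 = 5.72869 years.

5.729 years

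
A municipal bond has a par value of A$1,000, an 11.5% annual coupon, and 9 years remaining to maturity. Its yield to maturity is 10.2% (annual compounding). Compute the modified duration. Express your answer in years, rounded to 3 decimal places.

Periodic yield y = 0.102. First find Macaulay duration:
  t   CF        PV=CF/(1+0.102)^t    t·PV
  1       115.00       104.3557       104.3557
  2       115.00        94.6967       189.3933
  3       115.00        85.9316       257.7949
  4       115.00        77.9779       311.9115
  5       115.00        70.7603       353.8017
  6       115.00        64.2108       385.2650
  7       115.00        58.2675       407.8728
  8       115.00        52.8744       422.9948
  9     1,115.00       465.2009     4,186.8078
  Σ                  1,074.2758     6,620.1975
P = 1,074.2758; Macaulay duration = 6,620.1975 / 1,074.2758 = 6.16247 years.
Modified duration = D_Mac / (1 + y) = 6.16247 / 1.102 = 5.59208 years.

5.592 years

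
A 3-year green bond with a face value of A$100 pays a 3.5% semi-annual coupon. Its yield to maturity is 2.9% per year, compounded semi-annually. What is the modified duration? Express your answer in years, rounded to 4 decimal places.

2.8341 years

Periodic yield y = 0.0145. First find Macaulay duration:
  t   CF        PV=CF/(1+0.0145)^t    t·PV
  1         1.75         1.7250         1.7250
  2         1.75         1.7003         3.4007
  3         1.75         1.6760         5.0281
  4         1.75         1.6521         6.6083
  5         1.75         1.6285         8.1423
  6       101.75        93.3302       559.9811
  Σ                    101.7121       584.8854
P = 101.7121; Macaulay duration = 584.8854 / 101.7121 = 5.75040 half-year periods = 2.87520 years.
Modified duration = D_Mac / (1 + y) = 2.87520 / 1.0145 = 2.83411 years.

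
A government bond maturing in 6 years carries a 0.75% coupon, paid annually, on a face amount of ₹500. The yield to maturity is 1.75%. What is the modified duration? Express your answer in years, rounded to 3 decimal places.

Periodic yield y = 0.0175. First find Macaulay duration:
  t   CF        PV=CF/(1+0.0175)^t    t·PV
  1         3.75         3.6855         3.6855
  2         3.75         3.6221         7.2442
  3         3.75         3.5598        10.6795
  4         3.75         3.4986        13.9944
  5         3.75         3.4384        17.1921
  6       503.75       453.9506     2,723.7033
  Σ                    471.7550     2,776.4990
P = 471.7550; Macaulay duration = 2,776.4990 / 471.7550 = 5.88547 years.
Modified duration = D_Mac / (1 + y) = 5.88547 / 1.0175 = 5.78424 years.

5.784 years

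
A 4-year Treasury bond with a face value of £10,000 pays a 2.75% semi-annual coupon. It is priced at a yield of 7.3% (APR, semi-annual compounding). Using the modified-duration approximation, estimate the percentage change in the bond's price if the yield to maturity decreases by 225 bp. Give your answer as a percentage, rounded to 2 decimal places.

+8.24%

Periodic yield y = 0.0365. Modified duration first:
  t   CF        PV=CF/(1+0.0365)^t    t·PV
  1       137.50       132.6580       132.6580
  2       137.50       127.9865       255.9730
  3       137.50       123.4795       370.4384
  4       137.50       119.1312       476.5248
  5       137.50       114.9360       574.6801
  6       137.50       110.8886       665.3315
  7       137.50       106.9837       748.8858
  8    10,137.50     7,609.8556    60,878.8448
  Σ                  8,445.9190    64,103.3363
P = 8,445.9190; D_Mac = 7.58986 half-year periods = 3.79493 yrs; D_mod = 3.79493/(1+0.0365) = 3.66129 yrs.
ΔP/P ≈ -D_mod · Δy = -3.66129 × (-0.0225) = +0.082379 = +8.2379%.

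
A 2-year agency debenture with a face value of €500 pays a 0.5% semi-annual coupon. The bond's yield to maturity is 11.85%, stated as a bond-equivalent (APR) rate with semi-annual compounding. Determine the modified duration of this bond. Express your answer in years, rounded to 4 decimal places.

1.8801 years

Periodic yield y = 0.05925. First find Macaulay duration:
  t   CF        PV=CF/(1+0.05925)^t    t·PV
  1         1.25         1.1801         1.1801
  2         1.25         1.1141         2.2281
  3         1.25         1.0518         3.1553
  4       501.25       398.1626     1,592.6505
  Σ                    401.5085     1,599.2140
P = 401.5085; Macaulay duration = 1,599.2140 / 401.5085 = 3.98301 half-year periods = 1.99151 years.
Modified duration = D_Mac / (1 + y) = 1.99151 / 1.05925 = 1.88011 years.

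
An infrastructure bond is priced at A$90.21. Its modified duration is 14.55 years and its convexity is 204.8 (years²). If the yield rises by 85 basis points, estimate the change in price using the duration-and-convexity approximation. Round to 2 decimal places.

Duration effect: -D_mod·Δy = -14.55 × (+0.0085) = -0.123675
Convexity effect: ½·C·(Δy)² = 0.5 × 204.8 × (0.0085)² = +0.0073984
ΔP/P ≈ -0.123675 + 0.0073984 = -0.1162766
ΔP ≈ 90.21 × (-0.1162766) = -10.489312086.

-A$10.49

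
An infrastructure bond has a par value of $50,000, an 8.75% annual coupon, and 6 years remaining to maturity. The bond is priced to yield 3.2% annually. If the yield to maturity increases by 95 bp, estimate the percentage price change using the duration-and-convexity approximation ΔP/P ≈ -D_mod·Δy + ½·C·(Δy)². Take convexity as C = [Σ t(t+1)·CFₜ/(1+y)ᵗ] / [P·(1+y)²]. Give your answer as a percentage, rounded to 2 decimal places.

With y = 0.032:
  t   CF        PV=CF/(1+0.032)^t    t·PV        t(t+1)·PV
  1     4,375.00     4,239.3411     4,239.3411       8,478.6822
  2     4,375.00     4,107.8886     8,215.7773      24,647.3319
  3     4,375.00     3,980.5123    11,941.5368      47,766.1471
  4     4,375.00     3,857.0855    15,428.3421      77,141.7104
  5     4,375.00     3,737.4860    18,687.4298     112,124.5791
  6    54,375.00    45,011.2513   270,067.5077   1,890,472.5539
  Σ                 64,933.5648   328,579.9348   2,160,631.0045
P = 64,933.5648; D_Mac = 5.06025 yrs; D_mod = 4.90334 yrs; C = 31.24294.
Duration effect: -4.90334 × (+0.0095) = -0.046582
Convexity effect: 0.5 × 31.24294 × (0.0095)² = +0.0014098
ΔP/P ≈ -0.046582 + 0.0014098 = -0.045172 = -4.5172%.

-4.52%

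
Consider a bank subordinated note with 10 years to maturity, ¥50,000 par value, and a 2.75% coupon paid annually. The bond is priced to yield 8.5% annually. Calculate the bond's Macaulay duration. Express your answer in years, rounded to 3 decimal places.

Periodic yield y = 0.085. Discount each cash flow and weight by its year:
  t   CF        PV=CF/(1+0.085)^t    t·PV
  1     1,375.00     1,267.2811     1,267.2811
  2     1,375.00     1,168.0010     2,336.0020
  3     1,375.00     1,076.4986     3,229.4959
  4     1,375.00       992.1646     3,968.6586
  5     1,375.00       914.4375     4,572.1873
  6     1,375.00       842.7995     5,056.7970
  7     1,375.00       776.7737     5,437.4161
  8     1,375.00       715.9205     5,727.3639
  9     1,375.00       659.8346     5,938.5110
  10   51,375.00    22,722.4132   227,224.1320
  Σ                 31,136.1243   264,757.8449
Price P = Σ PV = 31,136.1243.
Macaulay duration = Σ(t·PV) / P = 264,757.8449 / 31,136.1243 = 8.50324 years.

8.503 years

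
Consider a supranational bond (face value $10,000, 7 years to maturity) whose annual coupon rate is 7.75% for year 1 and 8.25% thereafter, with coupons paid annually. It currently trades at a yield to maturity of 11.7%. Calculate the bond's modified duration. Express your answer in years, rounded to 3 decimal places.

Periodic yield y = 0.117. First find Macaulay duration:
  t   CF        PV=CF/(1+0.117)^t    t·PV
  1       775.00       693.8227       693.8227
  2       825.00       661.2225     1,322.4449
  3       825.00       591.9628     1,775.8885
  4       825.00       529.9578     2,119.8310
  5       825.00       474.4474     2,372.2371
  6       825.00       424.7515     2,548.5089
  7    10,825.00     4,989.4847    34,926.3927
  Σ                  8,365.6494    45,759.1259
P = 8,365.6494; Macaulay duration = 45,759.1259 / 8,365.6494 = 5.46988 years.
Modified duration = D_Mac / (1 + y) = 5.46988 / 1.117 = 4.89694 years.

4.897 years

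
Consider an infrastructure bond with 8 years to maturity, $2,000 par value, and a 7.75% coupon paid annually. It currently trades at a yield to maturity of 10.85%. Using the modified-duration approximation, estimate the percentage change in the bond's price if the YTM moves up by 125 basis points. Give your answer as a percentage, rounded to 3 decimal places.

-6.848%

Periodic yield y = 0.1085. Modified duration first:
  t   CF        PV=CF/(1+0.1085)^t    t·PV
  1       155.00       139.8286       139.8286
  2       155.00       126.1422       252.2843
  3       155.00       113.7954       341.3861
  4       155.00       102.6571       410.6283
  5       155.00        92.6090       463.0450
  6       155.00        83.5444       501.2666
  7       155.00        75.3671       527.5697
  8     2,155.00       945.2827     7,562.2613
  Σ                  1,679.2264    10,198.2700
P = 1,679.2264; D_Mac = 6.07320 yrs; D_mod = 6.07320/(1+0.1085) = 5.47875 yrs.
ΔP/P ≈ -D_mod · Δy = -5.47875 × (+0.0125) = -0.068484 = -6.8484%.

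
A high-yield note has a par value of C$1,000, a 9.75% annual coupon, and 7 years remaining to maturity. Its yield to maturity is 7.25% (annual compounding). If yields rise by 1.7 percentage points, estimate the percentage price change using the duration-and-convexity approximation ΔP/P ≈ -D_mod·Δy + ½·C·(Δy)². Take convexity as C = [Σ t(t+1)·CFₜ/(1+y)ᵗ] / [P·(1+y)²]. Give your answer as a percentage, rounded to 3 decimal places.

-8.203%

With y = 0.0725:
  t   CF        PV=CF/(1+0.0725)^t    t·PV        t(t+1)·PV
  1        97.50        90.9091        90.9091         181.8182
  2        97.50        84.7637       169.5274         508.5823
  3        97.50        79.0338       237.1013         948.4053
  4        97.50        73.6912       294.7647       1,473.8233
  5        97.50        68.7097       343.5485       2,061.2913
  6        97.50        64.0650       384.3900       2,690.7299
  7     1,097.50       672.3934     4,706.7536      37,654.0288
  Σ                  1,133.5658     6,226.9946      45,518.6790
P = 1,133.5658; D_Mac = 5.49328 yrs; D_mod = 5.12194 yrs; C = 34.90988.
Duration effect: -5.12194 × (+0.017) = -0.087073
Convexity effect: 0.5 × 34.90988 × (0.017)² = +0.0050445
ΔP/P ≈ -0.087073 + 0.0050445 = -0.082028 = -8.2028%.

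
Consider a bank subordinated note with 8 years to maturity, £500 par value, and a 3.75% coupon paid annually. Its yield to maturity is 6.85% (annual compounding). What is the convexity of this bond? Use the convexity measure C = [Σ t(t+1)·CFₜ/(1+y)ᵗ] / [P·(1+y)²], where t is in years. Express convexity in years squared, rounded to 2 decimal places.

52.05

With y = 0.0685:
  t   CF        PV=CF/(1+0.0685)^t    t·PV        t(t+1)·PV
  1        18.75        17.5480        17.5480          35.0959
  2        18.75        16.4230        32.8460          98.5379
  3        18.75        15.3701        46.1104         184.4416
  4        18.75        14.3848        57.5391         287.6956
  5        18.75        13.4626        67.3130         403.8777
  6        18.75        12.5995        75.5971         529.1800
  7        18.75        11.7918        82.5425         660.3400
  8       518.75       305.3247     2,442.5974      21,983.3763
  Σ                    406.9044     2,822.0934      24,182.5451
P = 406.9044.
Convexity = Σ t(t+1)·PV / [P·(1+y)²] = 24,182.5451 / (406.9044 × 1.141692) = 52.05477.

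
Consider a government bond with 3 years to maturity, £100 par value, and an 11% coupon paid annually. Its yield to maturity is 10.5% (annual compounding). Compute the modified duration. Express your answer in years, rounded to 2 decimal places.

Periodic yield y = 0.105. First find Macaulay duration:
  t   CF        PV=CF/(1+0.105)^t    t·PV
  1        11.00         9.9548         9.9548
  2        11.00         9.0088        18.0176
  3       111.00        82.2690       246.8070
  Σ                    101.2326       274.7794
P = 101.2326; Macaulay duration = 274.7794 / 101.2326 = 2.71434 years.
Modified duration = D_Mac / (1 + y) = 2.71434 / 1.105 = 2.45641 years.

2.46 years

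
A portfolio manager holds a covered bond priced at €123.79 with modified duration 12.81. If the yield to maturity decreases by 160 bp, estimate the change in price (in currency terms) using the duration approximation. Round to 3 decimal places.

Duration approximation: ΔP/P ≈ -D_mod · Δy = -12.81 × (-0.016) = +0.204960.
ΔP ≈ 123.79 × (+0.204960) = +25.3719984.

+€25.372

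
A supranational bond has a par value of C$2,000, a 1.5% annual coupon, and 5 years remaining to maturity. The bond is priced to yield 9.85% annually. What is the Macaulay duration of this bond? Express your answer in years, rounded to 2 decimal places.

4.82 years

Periodic yield y = 0.0985. Discount each cash flow and weight by its year:
  t   CF        PV=CF/(1+0.0985)^t    t·PV
  1        30.00        27.3100        27.3100
  2        30.00        24.8611        49.7223
  3        30.00        22.6319        67.8957
  4        30.00        20.6026        82.4102
  5     2,030.00     1,269.0997     6,345.4984
  Σ                  1,364.5052     6,572.8365
Price P = Σ PV = 1,364.5052.
Macaulay duration = Σ(t·PV) / P = 6,572.8365 / 1,364.5052 = 4.81701 years.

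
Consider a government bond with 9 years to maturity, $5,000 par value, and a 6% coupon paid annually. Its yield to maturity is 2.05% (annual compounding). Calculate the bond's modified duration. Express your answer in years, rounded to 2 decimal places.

Periodic yield y = 0.0205. First find Macaulay duration:
  t   CF        PV=CF/(1+0.0205)^t    t·PV
  1       300.00       293.9735       293.9735
  2       300.00       288.0681       576.1363
  3       300.00       282.2814       846.8441
  4       300.00       276.6109     1,106.4434
  5       300.00       271.0542     1,355.2712
  6       300.00       265.6093     1,593.6555
  7       300.00       260.2736     1,821.9155
  8       300.00       255.0452     2,040.3617
  9     5,300.00     4,415.2855    39,737.5692
  Σ                  6,608.2017    49,372.1706
P = 6,608.2017; Macaulay duration = 49,372.1706 / 6,608.2017 = 7.47135 years.
Modified duration = D_Mac / (1 + y) = 7.47135 / 1.0205 = 7.32126 years.

7.32 years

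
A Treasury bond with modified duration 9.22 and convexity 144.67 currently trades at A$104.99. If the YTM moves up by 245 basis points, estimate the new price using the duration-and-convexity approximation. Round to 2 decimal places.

A$85.83

Duration effect: -D_mod·Δy = -9.22 × (+0.0245) = -0.225890
Convexity effect: ½·C·(Δy)² = 0.5 × 144.67 × (0.0245)² = +0.04341908375
ΔP/P ≈ -0.225890 + 0.04341908375 = -0.18247091625
New price ≈ 104.99 × (1 - 0.18247091625) = 85.8323785029125.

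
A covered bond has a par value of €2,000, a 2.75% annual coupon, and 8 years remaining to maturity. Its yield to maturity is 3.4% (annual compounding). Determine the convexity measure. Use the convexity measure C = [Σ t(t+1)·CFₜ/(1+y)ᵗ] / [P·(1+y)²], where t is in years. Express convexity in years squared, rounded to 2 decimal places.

With y = 0.034:
  t   CF        PV=CF/(1+0.034)^t    t·PV        t(t+1)·PV
  1        55.00        53.1915        53.1915         106.3830
  2        55.00        51.4424       102.8849         308.6547
  3        55.00        49.7509       149.2527         597.0110
  4        55.00        48.1150       192.4600         962.3001
  5        55.00        46.5329       232.6644       1,395.9866
  6        55.00        45.0028       270.0168       1,890.1173
  7        55.00        43.5230       304.6611       2,437.2885
  8     2,055.00     1,572.7059    12,581.6472     113,234.8248
  Σ                  1,910.2644    13,886.7786     120,932.5660
P = 1,910.2644.
Convexity = Σ t(t+1)·PV / [P·(1+y)²] = 120,932.5660 / (1,910.2644 × 1.069156) = 59.21186.

59.21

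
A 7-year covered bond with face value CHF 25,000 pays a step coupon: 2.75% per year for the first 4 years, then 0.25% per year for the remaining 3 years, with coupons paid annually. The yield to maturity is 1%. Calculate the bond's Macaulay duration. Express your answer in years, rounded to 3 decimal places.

6.531 years

Periodic yield y = 0.01. Discount each cash flow and weight by its year:
  t   CF        PV=CF/(1+0.01)^t    t·PV
  1       687.50       680.6931       680.6931
  2       687.50       673.9535     1,347.9071
  3       687.50       667.2807     2,001.8422
  4       687.50       660.6740     2,642.6959
  5        62.50        59.4666       297.3330
  6        62.50        58.8778       353.2670
  7    25,062.50    23,376.2462   163,633.7237
  Σ                 26,177.1920   170,957.4620
Price P = Σ PV = 26,177.1920.
Macaulay duration = Σ(t·PV) / P = 170,957.4620 / 26,177.1920 = 6.53078 years.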